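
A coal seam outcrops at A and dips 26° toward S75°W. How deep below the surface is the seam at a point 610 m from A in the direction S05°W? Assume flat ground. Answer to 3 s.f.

The hole lies 70° from the dip direction, so the down-dip offset is 610 × cos 70° = 208.63 m.
Depth = down-dip offset × tan(dip) = 208.63 × tan 26° = 208.63 × 0.4877
Depth = 101.76 m

102 m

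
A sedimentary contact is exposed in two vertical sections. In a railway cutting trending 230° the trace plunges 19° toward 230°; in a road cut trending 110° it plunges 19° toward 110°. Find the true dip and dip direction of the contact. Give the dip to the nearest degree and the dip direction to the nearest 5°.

The two traces are lines in the plane: v₁ = (sin 230°·cos 19°, cos 230°·cos 19°, −sin 19°), v₂ = (sin 110°·cos 19°, cos 110°·cos 19°, −sin 19°).
Cross product v₁ × v₂ gives the pole to the plane: n ∝ (0.093, -0.525, 0.774).
True dip = arccos(n_z / |n|) = arccos(0.8236) = 34.6°.
Dip direction = azimuth of (n_x, n_y) = atan2(0.093, -0.525) = 170°.

true dip 35°, dip direction 170°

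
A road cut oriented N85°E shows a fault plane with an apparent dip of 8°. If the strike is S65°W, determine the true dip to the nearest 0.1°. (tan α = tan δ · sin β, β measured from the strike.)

22.3°

The section is 20° from the strike.
tan(true dip) = tan 8° / sin 20° = 0.4109
δ = arctan(0.4109) = 22.34°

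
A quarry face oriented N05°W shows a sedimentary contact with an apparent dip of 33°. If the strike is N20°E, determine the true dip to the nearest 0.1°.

56.9°

The section is 25° from the strike.
tan δ = tan α / sin β = tan 33° / sin 25° = 0.6494 / 0.4226 = 1.5366
true dip = arctan 1.5366 = 56.94°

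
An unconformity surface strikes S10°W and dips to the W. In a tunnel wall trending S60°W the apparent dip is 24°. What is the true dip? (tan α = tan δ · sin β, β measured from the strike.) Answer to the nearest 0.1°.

30.2°

The section is 50° from the strike.
tan(true dip) = tan 24° / sin 50° = 0.5812
δ = arctan(0.5812) = 30.17°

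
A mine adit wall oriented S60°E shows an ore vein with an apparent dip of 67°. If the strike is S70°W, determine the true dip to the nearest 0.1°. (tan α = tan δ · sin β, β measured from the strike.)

72.0°

β = acute angle between strike S70°W and section S60°E = 50°.
tan(true dip) = tan 67° / sin 50° = 3.0753
δ = arctan(3.0753) = 71.99°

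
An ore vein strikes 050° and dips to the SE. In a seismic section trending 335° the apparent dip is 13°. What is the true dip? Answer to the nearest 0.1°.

13.4°

β = acute angle between strike 050° and section 335° = 75°.
tan(true dip) = tan 13° / sin 75° = 0.2390
true dip = arctan 0.2390 = 13.44°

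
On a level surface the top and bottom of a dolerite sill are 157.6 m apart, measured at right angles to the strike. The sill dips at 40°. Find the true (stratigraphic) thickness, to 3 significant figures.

101 m

True thickness t = w · sin(dip) = 157.6 × sin 40°
t = 157.6 × 0.6428 = 101.303 m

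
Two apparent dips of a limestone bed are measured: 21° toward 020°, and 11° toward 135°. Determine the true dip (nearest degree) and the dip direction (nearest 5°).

true dip 29°, dip direction 065°

Represent each trace as a vector plunging at its apparent dip toward its trend (east-north-up frame): v₁ = (0.319, 0.877, -0.358), v₂ = (0.694, -0.694, -0.191).
The plane normal is n = v₁ × v₂ ∝ (0.416, 0.188, 0.831).
Dip δ = arctan(|n_h|/n_z) = arctan(0.457/0.831) = 28.8°.
Dip direction = atan2(0.416, 0.188) = 66° (azimuth of n's horizontal projection).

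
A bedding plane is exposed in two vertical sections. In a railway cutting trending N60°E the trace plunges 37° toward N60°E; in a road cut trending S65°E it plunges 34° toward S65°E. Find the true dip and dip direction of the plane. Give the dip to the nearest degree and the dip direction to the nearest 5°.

true dip 39°, dip direction 080°

The two traces are lines in the plane: v₁ = (sin 60°·cos 37°, cos 60°·cos 37°, −sin 37°), v₂ = (sin 115°·cos 34°, cos 115°·cos 34°, −sin 34°).
n = v₁ × v₂ = (0.434, 0.065, 0.542) (taken with n_z > 0).
True dip = arccos(n_z / |n|) = arccos(0.7772) = 39.0°.
Dip direction = azimuth of (n_x, n_y) = atan2(0.434, 0.065) = 81°.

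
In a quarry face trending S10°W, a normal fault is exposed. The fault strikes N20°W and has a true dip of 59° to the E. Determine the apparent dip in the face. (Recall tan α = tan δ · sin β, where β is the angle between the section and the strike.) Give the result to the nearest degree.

The strike is N20°W and the section trends S10°W; the acute angle between them is β = 30°.
tan α = tan 59° × sin 30° = 1.6643 × 0.5000 = 0.8321
apparent dip = arctan 0.8321 = 39.77°

40°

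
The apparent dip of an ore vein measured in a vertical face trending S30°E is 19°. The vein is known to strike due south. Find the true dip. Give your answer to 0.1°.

34.6°

The section is 30° from the strike.
tan δ = tan α / sin β = tan 19° / sin 30° = 0.3443 / 0.5000 = 0.6887
δ = arctan(0.6887) = 34.55°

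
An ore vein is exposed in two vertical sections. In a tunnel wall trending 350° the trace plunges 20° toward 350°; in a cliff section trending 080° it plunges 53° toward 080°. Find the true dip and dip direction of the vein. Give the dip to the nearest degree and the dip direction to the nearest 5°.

true dip 54°, dip direction 065°

Represent each trace as a vector plunging at its apparent dip toward its trend (east-north-up frame): v₁ = (-0.163, 0.925, -0.342), v₂ = (0.593, 0.105, -0.799).
Cross product v₁ × v₂ gives the pole to the plane: n ∝ (0.703, 0.333, 0.566).
tan δ = √(n_x²+n_y²)/n_z = 0.778/0.566, so δ = 54.0°.
Dip direction = atan2(0.703, 0.333) = 65° (azimuth of n's horizontal projection).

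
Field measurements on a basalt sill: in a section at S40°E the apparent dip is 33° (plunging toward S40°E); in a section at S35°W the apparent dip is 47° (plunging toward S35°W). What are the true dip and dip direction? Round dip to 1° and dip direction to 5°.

true dip 49°, dip direction 195°

Represent each trace as a vector plunging at its apparent dip toward its trend (east-north-up frame): v₁ = (0.539, -0.642, -0.545), v₂ = (-0.391, -0.559, -0.731).
Cross product v₁ × v₂ gives the pole to the plane: n ∝ (-0.166, -0.607, 0.552).
tan δ = √(n_x²+n_y²)/n_z = 0.629/0.552, so δ = 48.7°.
Dip direction = atan2(-0.166, -0.607) = 195° (azimuth of n's horizontal projection).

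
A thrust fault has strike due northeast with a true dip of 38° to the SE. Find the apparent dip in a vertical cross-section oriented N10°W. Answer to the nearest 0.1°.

32.6°

The section lies 55° from the strike.
tan(apparent dip) = tan 38° · sin 55° = 0.6400
apparent dip = arctan 0.6400 = 32.62°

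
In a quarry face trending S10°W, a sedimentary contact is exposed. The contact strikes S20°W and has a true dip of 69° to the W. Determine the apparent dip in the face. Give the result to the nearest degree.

Angle between strike (S20°W) and section (S10°W): β = 10°.
tan(apparent dip) = tan 69° · sin 10° = 0.4524
α = arctan(0.4524) = 24.34°

24°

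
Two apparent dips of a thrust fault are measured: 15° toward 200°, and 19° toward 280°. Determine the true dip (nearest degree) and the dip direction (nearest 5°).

Represent each trace as a vector plunging at its apparent dip toward its trend (east-north-up frame): v₁ = (-0.330, -0.908, -0.259), v₂ = (-0.931, 0.164, -0.326).
n = v₁ × v₂ = (-0.338, -0.133, 0.899) (taken with n_z > 0).
tan δ = √(n_x²+n_y²)/n_z = 0.363/0.899, so δ = 22.0°.
Dip direction = azimuth of (n_x, n_y) = atan2(-0.338, -0.133) = 248°.

true dip 22°, dip direction 250°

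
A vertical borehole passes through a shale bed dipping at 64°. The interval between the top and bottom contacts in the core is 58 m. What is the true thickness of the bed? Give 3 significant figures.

25.4 m

True thickness t = h · cos(dip) = 58 × cos 64°
t = 58 × 0.4384 = 25.426 m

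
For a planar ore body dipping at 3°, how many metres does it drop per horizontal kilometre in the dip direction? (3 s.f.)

52.4 m

drop per km = 1000 × tan 3° = 1000 × 0.0524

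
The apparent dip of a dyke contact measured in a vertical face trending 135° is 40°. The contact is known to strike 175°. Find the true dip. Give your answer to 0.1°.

52.5°

The section is 40° from the strike.
tan(true dip) = tan 40° / sin 40° = 1.3054
δ = arctan(1.3054) = 52.55°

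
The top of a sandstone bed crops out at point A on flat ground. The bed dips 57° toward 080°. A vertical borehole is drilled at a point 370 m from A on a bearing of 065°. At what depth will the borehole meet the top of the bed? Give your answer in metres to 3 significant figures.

550 m

The hole lies 15° from the dip direction, so the down-dip offset is 370 × cos 15° = 357.39 m.
Depth = down-dip offset × tan(dip) = 357.39 × tan 57° = 357.39 × 1.5399
Depth = 550.34 m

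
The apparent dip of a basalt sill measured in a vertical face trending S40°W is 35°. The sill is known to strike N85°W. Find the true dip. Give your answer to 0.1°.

β = acute angle between strike N85°W and section S40°W = 55°.
tan δ = tan α / sin β = tan 35° / sin 55° = 0.7002 / 0.8192 = 0.8548
δ = arctan(0.8548) = 40.52°

40.5°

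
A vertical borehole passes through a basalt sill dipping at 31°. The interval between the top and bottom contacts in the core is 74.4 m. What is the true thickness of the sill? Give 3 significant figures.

63.8 m

True thickness t = h · cos(dip) = 74.4 × cos 31°
t = 74.4 × 0.8572 = 63.773 m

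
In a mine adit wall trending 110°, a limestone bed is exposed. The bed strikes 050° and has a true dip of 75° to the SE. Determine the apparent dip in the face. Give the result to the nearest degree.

The section lies 60° from the strike.
tan(apparent dip) = tan 75° · sin 60° = 3.2321
α = arctan(3.2321) = 72.81°

73°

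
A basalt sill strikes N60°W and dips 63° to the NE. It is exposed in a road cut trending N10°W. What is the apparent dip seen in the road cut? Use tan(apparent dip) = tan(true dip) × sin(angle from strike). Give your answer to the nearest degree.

56°

The section lies 50° from the strike.
tan α = tan 63° × sin 50° = 1.9626 × 0.7660 = 1.5034
α = arctan(1.5034) = 56.37°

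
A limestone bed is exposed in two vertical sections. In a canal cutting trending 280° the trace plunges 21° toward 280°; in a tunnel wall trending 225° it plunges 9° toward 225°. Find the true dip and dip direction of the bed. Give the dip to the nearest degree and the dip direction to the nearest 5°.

true dip 21°, dip direction 290°

The two traces are lines in the plane: v₁ = (sin 280°·cos 21°, cos 280°·cos 21°, −sin 21°), v₂ = (sin 225°·cos 9°, cos 225°·cos 9°, −sin 9°).
The plane normal is n = v₁ × v₂ ∝ (-0.276, 0.106, 0.755).
Dip δ = arctan(|n_h|/n_z) = arctan(0.295/0.755) = 21.4°.
Dip direction = azimuth of (n_x, n_y) = atan2(-0.276, 0.106) = 291°.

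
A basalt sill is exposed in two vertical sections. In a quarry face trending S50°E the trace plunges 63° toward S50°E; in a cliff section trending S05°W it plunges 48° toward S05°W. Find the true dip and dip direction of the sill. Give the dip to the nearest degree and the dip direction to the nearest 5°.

Each apparent-dip line lies in the plane. As unit vectors (x east, y north, z up), v₁ plunges 63°→S50°E and v₂ plunges 48°→S05°W.
Cross product v₁ × v₂ gives the pole to the plane: n ∝ (0.377, -0.310, 0.249).
tan δ = √(n_x²+n_y²)/n_z = 0.488/0.249, so δ = 63.0°.
The horizontal component of n points toward azimuth atan2(n_x, n_y) = 129°, the dip direction.

true dip 63°, dip direction 130°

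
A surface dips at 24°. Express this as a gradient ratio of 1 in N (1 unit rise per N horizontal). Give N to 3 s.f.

1 : N means tan θ = 1/N, so N = 1/tan 24° = 1/0.4452

1 in 2.25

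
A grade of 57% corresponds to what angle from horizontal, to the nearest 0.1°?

29.7°

tan θ = 57/100 = 0.5700
θ = arctan(0.5700) = 29.68°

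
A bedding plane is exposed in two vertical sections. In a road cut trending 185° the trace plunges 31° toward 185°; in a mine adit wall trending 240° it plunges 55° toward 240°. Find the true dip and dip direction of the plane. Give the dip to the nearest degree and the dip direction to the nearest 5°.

Represent each trace as a vector plunging at its apparent dip toward its trend (east-north-up frame): v₁ = (-0.075, -0.854, -0.515), v₂ = (-0.497, -0.287, -0.819).
The plane normal is n = v₁ × v₂ ∝ (-0.552, -0.195, 0.403).
tan δ = √(n_x²+n_y²)/n_z = 0.585/0.403, so δ = 55.5°.
Dip direction = atan2(-0.552, -0.195) = 251° (azimuth of n's horizontal projection).

true dip 55°, dip direction 250°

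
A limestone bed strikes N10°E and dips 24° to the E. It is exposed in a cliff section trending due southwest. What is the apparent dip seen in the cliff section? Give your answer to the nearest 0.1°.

The strike is N10°E and the section trends due southwest; the acute angle between them is β = 35°.
tan(apparent dip) = tan 24° · sin 35° = 0.2554
α = arctan(0.2554) = 14.33°

14.3°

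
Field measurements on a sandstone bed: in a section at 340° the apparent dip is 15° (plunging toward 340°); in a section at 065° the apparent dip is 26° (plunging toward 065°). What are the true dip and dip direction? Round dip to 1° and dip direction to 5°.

true dip 28°, dip direction 040°

Each apparent-dip line lies in the plane. As unit vectors (x east, y north, z up), v₁ plunges 15°→340° and v₂ plunges 26°→065°.
The plane normal is n = v₁ × v₂ ∝ (0.300, 0.356, 0.865).
tan δ = √(n_x²+n_y²)/n_z = 0.465/0.865, so δ = 28.3°.
Dip direction = atan2(0.300, 0.356) = 40° (azimuth of n's horizontal projection).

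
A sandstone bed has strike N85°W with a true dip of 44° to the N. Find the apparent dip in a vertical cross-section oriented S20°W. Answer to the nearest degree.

43°

The strike is N85°W and the section trends S20°W; the acute angle between them is β = 75°.
tan(apparent dip) = tan 44° · sin 75° = 0.9328
apparent dip = arctan 0.9328 = 43.01°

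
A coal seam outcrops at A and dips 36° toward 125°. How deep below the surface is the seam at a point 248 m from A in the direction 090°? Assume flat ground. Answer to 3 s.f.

The hole lies 35° from the dip direction, so the down-dip offset is 248 × cos 35° = 203.15 m.
Depth = down-dip offset × tan(dip) = 203.15 × tan 36° = 203.15 × 0.7265
Depth = 147.60 m

148 m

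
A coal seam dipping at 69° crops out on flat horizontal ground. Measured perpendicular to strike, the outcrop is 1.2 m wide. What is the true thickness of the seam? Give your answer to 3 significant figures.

True thickness t = w · sin(dip) = 1.2 × sin 69°
t = 1.2 × 0.9336 = 1.120 m

1.12 m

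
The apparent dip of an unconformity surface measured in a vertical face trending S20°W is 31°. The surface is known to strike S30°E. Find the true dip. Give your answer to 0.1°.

38.1°

β = acute angle between strike S30°E and section S20°W = 50°.
tan(true dip) = tan 31° / sin 50° = 0.7844
true dip = arctan 0.7844 = 38.11°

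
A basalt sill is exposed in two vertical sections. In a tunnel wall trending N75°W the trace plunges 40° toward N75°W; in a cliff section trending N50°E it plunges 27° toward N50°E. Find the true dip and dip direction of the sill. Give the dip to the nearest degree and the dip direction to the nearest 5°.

Each apparent-dip line lies in the plane. As unit vectors (x east, y north, z up), v₁ plunges 40°→N75°W and v₂ plunges 27°→N50°E.
Cross product v₁ × v₂ gives the pole to the plane: n ∝ (-0.278, 0.775, 0.559).
Dip δ = arctan(|n_h|/n_z) = arctan(0.823/0.559) = 55.8°.
Dip direction = atan2(-0.278, 0.775) = 340° (azimuth of n's horizontal projection).

true dip 56°, dip direction 340°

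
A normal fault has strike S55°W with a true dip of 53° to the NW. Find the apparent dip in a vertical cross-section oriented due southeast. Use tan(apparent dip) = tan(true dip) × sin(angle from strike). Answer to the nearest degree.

Angle between strike (S55°W) and section (due southeast): β = 80°.
tan(apparent dip) = tan 53° · sin 80° = 1.3069
apparent dip = arctan 1.3069 = 52.58°

53°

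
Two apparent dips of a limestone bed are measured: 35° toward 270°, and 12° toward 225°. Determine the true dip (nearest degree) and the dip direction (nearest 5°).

Each apparent-dip line lies in the plane. As unit vectors (x east, y north, z up), v₁ plunges 35°→270° and v₂ plunges 12°→225°.
n = v₁ × v₂ = (-0.397, 0.226, 0.567) (taken with n_z > 0).
Dip δ = arctan(|n_h|/n_z) = arctan(0.457/0.567) = 38.9°.
The horizontal component of n points toward azimuth atan2(n_x, n_y) = 300°, the dip direction.

true dip 39°, dip direction 300°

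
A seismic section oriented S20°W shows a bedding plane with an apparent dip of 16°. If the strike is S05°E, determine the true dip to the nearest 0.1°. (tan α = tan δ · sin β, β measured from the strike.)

34.2°

The section is 25° from the strike.
tan δ = tan α / sin β = tan 16° / sin 25° = 0.2867 / 0.4226 = 0.6785
true dip = arctan 0.6785 = 34.16°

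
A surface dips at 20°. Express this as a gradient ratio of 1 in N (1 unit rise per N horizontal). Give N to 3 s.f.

1 in 2.75

1 : N means tan θ = 1/N, so N = 1/tan 20° = 1/0.3640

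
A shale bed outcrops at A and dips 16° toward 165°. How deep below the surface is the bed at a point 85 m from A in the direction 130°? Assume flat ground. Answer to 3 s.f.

The hole lies 35° from the dip direction, so the down-dip offset is 85 × cos 35° = 69.63 m.
Depth = down-dip offset × tan(dip) = 69.63 × tan 16° = 69.63 × 0.2867
Depth = 19.97 m

20.0 m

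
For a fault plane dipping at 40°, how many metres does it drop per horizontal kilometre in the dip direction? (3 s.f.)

839 m

drop per km = 1000 × tan 40° = 1000 × 0.8391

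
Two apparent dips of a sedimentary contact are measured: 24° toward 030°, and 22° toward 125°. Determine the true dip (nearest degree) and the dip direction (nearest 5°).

true dip 32°, dip direction 075°

The two traces are lines in the plane: v₁ = (sin 30°·cos 24°, cos 30°·cos 24°, −sin 24°), v₂ = (sin 125°·cos 22°, cos 125°·cos 22°, −sin 22°).
n = v₁ × v₂ = (0.513, 0.138, 0.844) (taken with n_z > 0).
True dip = arccos(n_z / |n|) = arccos(0.8464) = 32.2°.
Dip direction = atan2(0.513, 0.138) = 75° (azimuth of n's horizontal projection).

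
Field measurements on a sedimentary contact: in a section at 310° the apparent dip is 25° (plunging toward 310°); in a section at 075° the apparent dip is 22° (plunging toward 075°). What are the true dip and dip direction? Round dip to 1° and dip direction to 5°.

Represent each trace as a vector plunging at its apparent dip toward its trend (east-north-up frame): v₁ = (-0.694, 0.583, -0.423), v₂ = (0.896, 0.240, -0.375).
n = v₁ × v₂ = (0.117, 0.639, 0.688) (taken with n_z > 0).
Dip δ = arctan(|n_h|/n_z) = arctan(0.649/0.688) = 43.3°.
Dip direction = atan2(0.117, 0.639) = 10° (azimuth of n's horizontal projection).

true dip 43°, dip direction 010°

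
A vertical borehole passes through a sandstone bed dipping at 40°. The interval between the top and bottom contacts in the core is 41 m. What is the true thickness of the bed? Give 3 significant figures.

31.4 m

True thickness t = h · cos(dip) = 41 × cos 40°
t = 41 × 0.7660 = 31.408 m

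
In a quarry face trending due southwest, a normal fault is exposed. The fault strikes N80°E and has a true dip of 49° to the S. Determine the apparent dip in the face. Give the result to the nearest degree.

The section lies 35° from the strike.
tan α = tan 49° × sin 35° = 1.1504 × 0.5736 = 0.6598
α = arctan(0.6598) = 33.42°

33°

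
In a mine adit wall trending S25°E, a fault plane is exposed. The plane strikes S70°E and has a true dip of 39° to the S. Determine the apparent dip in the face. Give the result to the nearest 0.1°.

The strike is S70°E and the section trends S25°E; the acute angle between them is β = 45°.
tan α = tan 39° × sin 45° = 0.8098 × 0.7071 = 0.5726
apparent dip = arctan 0.5726 = 29.80°

29.8°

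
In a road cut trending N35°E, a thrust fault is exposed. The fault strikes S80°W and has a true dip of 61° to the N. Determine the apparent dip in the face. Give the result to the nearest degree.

Angle between strike (S80°W) and section (N35°E): β = 45°.
tan α = tan 61° × sin 45° = 1.8040 × 0.7071 = 1.2757
apparent dip = arctan 1.2757 = 51.91°

52°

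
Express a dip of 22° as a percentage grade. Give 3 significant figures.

grade % = 100 × tan 22° = 100 × 0.4040

40.4%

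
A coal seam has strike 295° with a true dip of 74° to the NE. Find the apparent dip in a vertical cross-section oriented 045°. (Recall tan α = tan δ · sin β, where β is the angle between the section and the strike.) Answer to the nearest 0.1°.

The strike is 295° and the section trends 045°; the acute angle between them is β = 70°.
tan(apparent dip) = tan 74° · sin 70° = 3.2771
apparent dip = arctan 3.2771 = 73.03°

73.0°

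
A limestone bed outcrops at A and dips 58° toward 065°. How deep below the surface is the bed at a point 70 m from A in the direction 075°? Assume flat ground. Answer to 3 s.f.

110 m

The hole lies 10° from the dip direction, so the down-dip offset is 70 × cos 10° = 68.94 m.
Depth = down-dip offset × tan(dip) = 68.94 × tan 58° = 68.94 × 1.6003
Depth = 110.32 m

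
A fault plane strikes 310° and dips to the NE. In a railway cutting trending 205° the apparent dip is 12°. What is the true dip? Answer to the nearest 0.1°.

12.4°

The section is 75° from the strike.
tan(true dip) = tan 12° / sin 75° = 0.2201
δ = arctan(0.2201) = 12.41°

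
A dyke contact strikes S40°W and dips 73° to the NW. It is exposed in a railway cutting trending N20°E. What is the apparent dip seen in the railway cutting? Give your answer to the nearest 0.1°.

The section lies 20° from the strike.
tan(apparent dip) = tan 73° · sin 20° = 1.1187
apparent dip = arctan 1.1187 = 48.21°

48.2°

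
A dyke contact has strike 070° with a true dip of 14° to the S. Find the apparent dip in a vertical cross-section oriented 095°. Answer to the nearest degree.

6°

Angle between strike (070°) and section (095°): β = 25°.
tan α = tan 14° × sin 25° = 0.2493 × 0.4226 = 0.1054
α = arctan(0.1054) = 6.02°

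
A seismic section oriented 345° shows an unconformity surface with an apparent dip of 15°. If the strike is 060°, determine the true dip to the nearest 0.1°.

The section is 75° from the strike.
tan(true dip) = tan 15° / sin 75° = 0.2774
true dip = arctan 0.2774 = 15.50°

15.5°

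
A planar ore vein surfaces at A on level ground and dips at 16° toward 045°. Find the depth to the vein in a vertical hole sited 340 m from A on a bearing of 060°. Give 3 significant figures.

The hole lies 15° from the dip direction, so the down-dip offset is 340 × cos 15° = 328.41 m.
Depth = down-dip offset × tan(dip) = 328.41 × tan 16° = 328.41 × 0.2867
Depth = 94.17 m

94.2 m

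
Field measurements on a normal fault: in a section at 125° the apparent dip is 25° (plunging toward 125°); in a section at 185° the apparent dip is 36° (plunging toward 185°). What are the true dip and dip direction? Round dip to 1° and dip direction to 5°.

Each apparent-dip line lies in the plane. As unit vectors (x east, y north, z up), v₁ plunges 25°→125° and v₂ plunges 36°→185°.
n = v₁ × v₂ = (0.035, -0.466, 0.635) (taken with n_z > 0).
Dip δ = arctan(|n_h|/n_z) = arctan(0.467/0.635) = 36.4°.
Dip direction = azimuth of (n_x, n_y) = atan2(0.035, -0.466) = 176°.

true dip 36°, dip direction 175°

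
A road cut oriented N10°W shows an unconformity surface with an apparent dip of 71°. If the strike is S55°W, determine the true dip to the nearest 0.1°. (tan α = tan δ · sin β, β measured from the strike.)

The section is 65° from the strike.
tan(true dip) = tan 71° / sin 65° = 3.2044
true dip = arctan 3.2044 = 72.67°

72.7°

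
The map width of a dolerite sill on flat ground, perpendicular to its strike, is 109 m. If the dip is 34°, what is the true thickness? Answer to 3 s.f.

True thickness t = w · sin(dip) = 109 × sin 34°
t = 109 × 0.5592 = 60.952 m

61.0 m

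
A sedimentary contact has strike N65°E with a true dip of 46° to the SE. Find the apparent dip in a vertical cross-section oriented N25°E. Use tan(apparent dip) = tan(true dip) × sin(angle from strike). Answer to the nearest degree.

34°

The strike is N65°E and the section trends N25°E; the acute angle between them is β = 40°.
tan α = tan 46° × sin 40° = 1.0355 × 0.6428 = 0.6656
apparent dip = arctan 0.6656 = 33.65°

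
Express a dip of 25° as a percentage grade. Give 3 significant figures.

grade % = 100 × tan 25° = 100 × 0.4663

46.6%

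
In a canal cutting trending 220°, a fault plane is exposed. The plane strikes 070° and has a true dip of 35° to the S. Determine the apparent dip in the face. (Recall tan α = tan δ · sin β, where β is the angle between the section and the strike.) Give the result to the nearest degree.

19°

Angle between strike (070°) and section (220°): β = 30°.
tan α = tan 35° × sin 30° = 0.7002 × 0.5000 = 0.3501
apparent dip = arctan 0.3501 = 19.30°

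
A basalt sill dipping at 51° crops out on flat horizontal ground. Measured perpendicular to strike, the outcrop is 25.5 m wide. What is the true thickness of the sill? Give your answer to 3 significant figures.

19.8 m

True thickness t = w · sin(dip) = 25.5 × sin 51°
t = 25.5 × 0.7771 = 19.817 m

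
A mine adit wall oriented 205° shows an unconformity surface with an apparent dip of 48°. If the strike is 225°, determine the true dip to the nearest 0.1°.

The section is 20° from the strike.
tan(true dip) = tan 48° / sin 20° = 3.2472
δ = arctan(3.2472) = 72.88°

72.9°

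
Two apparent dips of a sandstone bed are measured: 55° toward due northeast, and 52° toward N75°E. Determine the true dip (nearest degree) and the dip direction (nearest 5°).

true dip 55°, dip direction 050°

The two traces are lines in the plane: v₁ = (sin 45°·cos 55°, cos 45°·cos 55°, −sin 55°), v₂ = (sin 75°·cos 52°, cos 75°·cos 52°, −sin 52°).
Cross product v₁ × v₂ gives the pole to the plane: n ∝ (0.189, 0.168, 0.177).
True dip = arccos(n_z / |n|) = arccos(0.5729) = 55.0°.
The horizontal component of n points toward azimuth atan2(n_x, n_y) = 48°, the dip direction.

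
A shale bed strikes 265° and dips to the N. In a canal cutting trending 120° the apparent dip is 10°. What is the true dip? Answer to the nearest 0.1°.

17.1°

β = acute angle between strike 265° and section 120° = 35°.
tan(true dip) = tan 10° / sin 35° = 0.3074
true dip = arctan 0.3074 = 17.09°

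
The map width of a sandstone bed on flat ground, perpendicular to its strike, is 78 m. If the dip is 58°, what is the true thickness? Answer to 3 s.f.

66.1 m

True thickness t = w · sin(dip) = 78 × sin 58°
t = 78 × 0.8480 = 66.148 m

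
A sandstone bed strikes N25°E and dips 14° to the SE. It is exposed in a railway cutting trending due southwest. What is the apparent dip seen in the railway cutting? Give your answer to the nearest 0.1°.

4.9°

The section lies 20° from the strike.
tan α = tan 14° × sin 20° = 0.2493 × 0.3420 = 0.0853
apparent dip = arctan 0.0853 = 4.87°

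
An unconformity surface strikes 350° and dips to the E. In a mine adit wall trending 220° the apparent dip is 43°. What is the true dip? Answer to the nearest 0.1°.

The section is 50° from the strike.
tan δ = tan α / sin β = tan 43° / sin 50° = 0.9325 / 0.7660 = 1.2173
δ = arctan(1.2173) = 50.60°

50.6°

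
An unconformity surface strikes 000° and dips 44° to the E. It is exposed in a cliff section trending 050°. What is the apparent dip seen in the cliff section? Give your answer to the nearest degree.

36°

The section lies 50° from the strike.
tan(apparent dip) = tan 44° · sin 50° = 0.7398
apparent dip = arctan 0.7398 = 36.49°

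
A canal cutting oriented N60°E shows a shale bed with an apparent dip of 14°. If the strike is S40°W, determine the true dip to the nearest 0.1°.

The section is 20° from the strike.
tan(true dip) = tan 14° / sin 20° = 0.7290
δ = arctan(0.7290) = 36.09°

36.1°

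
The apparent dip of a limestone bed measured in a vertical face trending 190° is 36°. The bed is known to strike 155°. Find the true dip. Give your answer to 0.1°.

51.7°

The section is 35° from the strike.
tan δ = tan α / sin β = tan 36° / sin 35° = 0.7265 / 0.5736 = 1.2667
true dip = arctan 1.2667 = 51.71°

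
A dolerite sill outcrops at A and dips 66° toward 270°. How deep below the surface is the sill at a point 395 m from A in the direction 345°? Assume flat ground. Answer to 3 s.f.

The hole lies 75° from the dip direction, so the down-dip offset is 395 × cos 75° = 102.23 m.
Depth = down-dip offset × tan(dip) = 102.23 × tan 66° = 102.23 × 2.2460
Depth = 229.62 m

230 m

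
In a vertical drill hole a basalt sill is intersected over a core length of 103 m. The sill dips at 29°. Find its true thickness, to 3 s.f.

True thickness t = h · cos(dip) = 103 × cos 29°
t = 103 × 0.8746 = 90.086 m

90.1 m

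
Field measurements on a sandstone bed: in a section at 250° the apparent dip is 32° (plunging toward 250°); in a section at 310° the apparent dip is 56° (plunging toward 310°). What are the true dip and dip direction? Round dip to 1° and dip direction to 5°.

Represent each trace as a vector plunging at its apparent dip toward its trend (east-north-up frame): v₁ = (-0.797, -0.290, -0.530), v₂ = (-0.428, 0.359, -0.829).
n = v₁ × v₂ = (-0.431, 0.434, 0.411) (taken with n_z > 0).
True dip = arccos(n_z / |n|) = arccos(0.5576) = 56.1°.
The horizontal component of n points toward azimuth atan2(n_x, n_y) = 315°, the dip direction.

true dip 56°, dip direction 315°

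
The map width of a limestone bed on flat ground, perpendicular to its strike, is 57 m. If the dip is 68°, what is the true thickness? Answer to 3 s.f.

52.8 m

True thickness t = w · sin(dip) = 57 × sin 68°
t = 57 × 0.9272 = 52.849 m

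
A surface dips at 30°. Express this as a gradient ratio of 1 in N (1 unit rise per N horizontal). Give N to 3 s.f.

1 : N means tan θ = 1/N, so N = 1/tan 30° = 1/0.5774

1 in 1.73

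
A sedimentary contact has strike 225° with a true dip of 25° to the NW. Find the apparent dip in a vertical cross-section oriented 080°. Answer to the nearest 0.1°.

15.0°

The section lies 35° from the strike.
tan α = tan 25° × sin 35° = 0.4663 × 0.5736 = 0.2675
apparent dip = arctan 0.2675 = 14.97°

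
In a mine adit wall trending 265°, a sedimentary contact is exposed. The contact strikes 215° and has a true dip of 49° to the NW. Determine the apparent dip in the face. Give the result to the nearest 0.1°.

41.4°

The strike is 215° and the section trends 265°; the acute angle between them is β = 50°.
tan(apparent dip) = tan 49° · sin 50° = 0.8812
apparent dip = arctan 0.8812 = 41.39°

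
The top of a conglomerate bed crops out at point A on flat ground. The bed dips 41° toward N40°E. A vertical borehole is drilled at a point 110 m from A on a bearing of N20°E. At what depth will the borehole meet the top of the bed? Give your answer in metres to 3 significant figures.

89.9 m

The hole lies 20° from the dip direction, so the down-dip offset is 110 × cos 20° = 103.37 m.
Depth = down-dip offset × tan(dip) = 103.37 × tan 41° = 103.37 × 0.8693
Depth = 89.85 m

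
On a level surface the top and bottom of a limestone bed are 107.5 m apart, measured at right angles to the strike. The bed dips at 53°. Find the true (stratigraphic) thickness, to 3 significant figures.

85.9 m

True thickness t = w · sin(dip) = 107.5 × sin 53°
t = 107.5 × 0.7986 = 85.853 m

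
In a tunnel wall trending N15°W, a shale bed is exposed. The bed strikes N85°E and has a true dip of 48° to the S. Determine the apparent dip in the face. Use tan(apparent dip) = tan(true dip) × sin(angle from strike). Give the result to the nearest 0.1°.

Angle between strike (N85°E) and section (N15°W): β = 80°.
tan α = tan 48° × sin 80° = 1.1106 × 0.9848 = 1.0937
apparent dip = arctan 1.0937 = 47.56°

47.6°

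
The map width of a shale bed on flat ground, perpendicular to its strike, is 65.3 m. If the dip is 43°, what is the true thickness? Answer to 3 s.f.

True thickness t = w · sin(dip) = 65.3 × sin 43°
t = 65.3 × 0.6820 = 44.534 m

44.5 m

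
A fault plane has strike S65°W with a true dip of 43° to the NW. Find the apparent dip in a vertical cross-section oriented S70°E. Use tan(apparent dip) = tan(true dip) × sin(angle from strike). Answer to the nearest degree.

The strike is S65°W and the section trends S70°E; the acute angle between them is β = 45°.
tan(apparent dip) = tan 43° · sin 45° = 0.6594
α = arctan(0.6594) = 33.40°

33°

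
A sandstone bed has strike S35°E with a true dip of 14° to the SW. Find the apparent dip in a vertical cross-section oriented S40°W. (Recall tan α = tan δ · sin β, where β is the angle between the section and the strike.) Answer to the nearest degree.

Angle between strike (S35°E) and section (S40°W): β = 75°.
tan(apparent dip) = tan 14° · sin 75° = 0.2408
α = arctan(0.2408) = 13.54°

14°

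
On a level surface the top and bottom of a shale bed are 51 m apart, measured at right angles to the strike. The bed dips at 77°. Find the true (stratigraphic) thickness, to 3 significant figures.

True thickness t = w · sin(dip) = 51 × sin 77°
t = 51 × 0.9744 = 49.693 m

49.7 m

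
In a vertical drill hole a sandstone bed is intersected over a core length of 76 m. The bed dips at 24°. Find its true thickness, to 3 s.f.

69.4 m

True thickness t = h · cos(dip) = 76 × cos 24°
t = 76 × 0.9135 = 69.429 m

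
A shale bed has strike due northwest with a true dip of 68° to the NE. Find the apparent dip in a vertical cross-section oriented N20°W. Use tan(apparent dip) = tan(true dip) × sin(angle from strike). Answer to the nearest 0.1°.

46.3°

The strike is due northwest and the section trends N20°W; the acute angle between them is β = 25°.
tan(apparent dip) = tan 68° · sin 25° = 1.0460
apparent dip = arctan 1.0460 = 46.29°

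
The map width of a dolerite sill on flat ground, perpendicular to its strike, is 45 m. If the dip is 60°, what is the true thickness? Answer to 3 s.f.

39.0 m

True thickness t = w · sin(dip) = 45 × sin 60°
t = 45 × 0.8660 = 38.971 m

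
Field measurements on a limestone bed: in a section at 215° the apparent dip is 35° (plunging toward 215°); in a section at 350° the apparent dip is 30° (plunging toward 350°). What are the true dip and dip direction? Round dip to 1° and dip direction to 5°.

true dip 59°, dip direction 280°

The two traces are lines in the plane: v₁ = (sin 215°·cos 35°, cos 215°·cos 35°, −sin 35°), v₂ = (sin 350°·cos 30°, cos 350°·cos 30°, −sin 30°).
n = v₁ × v₂ = (-0.825, 0.149, 0.502) (taken with n_z > 0).
True dip = arccos(n_z / |n|) = arccos(0.5136) = 59.1°.
The horizontal component of n points toward azimuth atan2(n_x, n_y) = 280°, the dip direction.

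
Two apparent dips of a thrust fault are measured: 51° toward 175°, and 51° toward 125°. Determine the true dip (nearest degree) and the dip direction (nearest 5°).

true dip 54°, dip direction 150°

Each apparent-dip line lies in the plane. As unit vectors (x east, y north, z up), v₁ plunges 51°→175° and v₂ plunges 51°→125°.
Cross product v₁ × v₂ gives the pole to the plane: n ∝ (0.207, -0.358, 0.303).
Dip δ = arctan(|n_h|/n_z) = arctan(0.413/0.303) = 53.7°.
Dip direction = azimuth of (n_x, n_y) = atan2(0.207, -0.358) = 150°.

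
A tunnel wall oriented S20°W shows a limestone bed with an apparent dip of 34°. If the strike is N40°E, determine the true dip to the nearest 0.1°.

β = acute angle between strike N40°E and section S20°W = 20°.
tan(true dip) = tan 34° / sin 20° = 1.9721
true dip = arctan 1.9721 = 63.11°

63.1°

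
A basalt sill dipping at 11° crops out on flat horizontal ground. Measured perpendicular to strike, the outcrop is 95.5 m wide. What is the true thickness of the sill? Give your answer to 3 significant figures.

18.2 m

True thickness t = w · sin(dip) = 95.5 × sin 11°
t = 95.5 × 0.1908 = 18.222 m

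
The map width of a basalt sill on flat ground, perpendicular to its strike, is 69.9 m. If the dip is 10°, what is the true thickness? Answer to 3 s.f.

True thickness t = w · sin(dip) = 69.9 × sin 10°
t = 69.9 × 0.1736 = 12.138 m

12.1 m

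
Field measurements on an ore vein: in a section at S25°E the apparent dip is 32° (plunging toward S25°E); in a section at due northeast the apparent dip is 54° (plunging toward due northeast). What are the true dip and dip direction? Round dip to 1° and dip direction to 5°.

The two traces are lines in the plane: v₁ = (sin 155°·cos 32°, cos 155°·cos 32°, −sin 32°), v₂ = (sin 45°·cos 54°, cos 45°·cos 54°, −sin 54°).
The plane normal is n = v₁ × v₂ ∝ (0.842, 0.070, 0.468).
tan δ = √(n_x²+n_y²)/n_z = 0.845/0.468, so δ = 61.0°.
Dip direction = atan2(0.842, 0.070) = 85° (azimuth of n's horizontal projection).

true dip 61°, dip direction 085°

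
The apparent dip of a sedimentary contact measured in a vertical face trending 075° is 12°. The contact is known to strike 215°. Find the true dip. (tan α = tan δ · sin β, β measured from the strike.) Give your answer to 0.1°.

18.3°

The section is 40° from the strike.
tan δ = tan α / sin β = tan 12° / sin 40° = 0.2126 / 0.6428 = 0.3307
δ = arctan(0.3307) = 18.30°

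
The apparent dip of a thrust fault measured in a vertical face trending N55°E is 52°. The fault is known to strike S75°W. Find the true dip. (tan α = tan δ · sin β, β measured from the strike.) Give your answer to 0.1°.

β = acute angle between strike S75°W and section N55°E = 20°.
tan(true dip) = tan 52° / sin 20° = 3.7423
δ = arctan(3.7423) = 75.04°

75.0°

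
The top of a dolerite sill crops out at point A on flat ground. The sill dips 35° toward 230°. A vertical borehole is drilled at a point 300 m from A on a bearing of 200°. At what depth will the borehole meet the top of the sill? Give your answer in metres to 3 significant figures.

The hole lies 30° from the dip direction, so the down-dip offset is 300 × cos 30° = 259.81 m.
Depth = down-dip offset × tan(dip) = 259.81 × tan 35° = 259.81 × 0.7002
Depth = 181.92 m

182 m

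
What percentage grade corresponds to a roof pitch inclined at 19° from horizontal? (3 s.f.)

grade % = 100 × tan 19° = 100 × 0.3443

34.4%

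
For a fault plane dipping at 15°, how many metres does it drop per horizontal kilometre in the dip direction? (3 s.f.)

268 m

drop per km = 1000 × tan 15° = 1000 × 0.2679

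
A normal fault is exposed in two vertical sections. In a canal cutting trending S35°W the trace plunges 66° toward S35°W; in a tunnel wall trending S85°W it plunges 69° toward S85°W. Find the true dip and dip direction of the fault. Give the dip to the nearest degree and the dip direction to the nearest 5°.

The two traces are lines in the plane: v₁ = (sin 215°·cos 66°, cos 215°·cos 66°, −sin 66°), v₂ = (sin 265°·cos 69°, cos 265°·cos 69°, −sin 69°).
The plane normal is n = v₁ × v₂ ∝ (-0.283, -0.108, 0.112).
True dip = arccos(n_z / |n|) = arccos(0.3462) = 69.7°.
The horizontal component of n points toward azimuth atan2(n_x, n_y) = 249°, the dip direction.

true dip 70°, dip direction 250°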